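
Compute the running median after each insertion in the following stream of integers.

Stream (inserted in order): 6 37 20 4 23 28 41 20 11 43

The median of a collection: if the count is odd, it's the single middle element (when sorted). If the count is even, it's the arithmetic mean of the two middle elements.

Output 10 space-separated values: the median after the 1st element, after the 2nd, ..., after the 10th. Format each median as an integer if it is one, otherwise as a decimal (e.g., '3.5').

Step 1: insert 6 -> lo=[6] (size 1, max 6) hi=[] (size 0) -> median=6
Step 2: insert 37 -> lo=[6] (size 1, max 6) hi=[37] (size 1, min 37) -> median=21.5
Step 3: insert 20 -> lo=[6, 20] (size 2, max 20) hi=[37] (size 1, min 37) -> median=20
Step 4: insert 4 -> lo=[4, 6] (size 2, max 6) hi=[20, 37] (size 2, min 20) -> median=13
Step 5: insert 23 -> lo=[4, 6, 20] (size 3, max 20) hi=[23, 37] (size 2, min 23) -> median=20
Step 6: insert 28 -> lo=[4, 6, 20] (size 3, max 20) hi=[23, 28, 37] (size 3, min 23) -> median=21.5
Step 7: insert 41 -> lo=[4, 6, 20, 23] (size 4, max 23) hi=[28, 37, 41] (size 3, min 28) -> median=23
Step 8: insert 20 -> lo=[4, 6, 20, 20] (size 4, max 20) hi=[23, 28, 37, 41] (size 4, min 23) -> median=21.5
Step 9: insert 11 -> lo=[4, 6, 11, 20, 20] (size 5, max 20) hi=[23, 28, 37, 41] (size 4, min 23) -> median=20
Step 10: insert 43 -> lo=[4, 6, 11, 20, 20] (size 5, max 20) hi=[23, 28, 37, 41, 43] (size 5, min 23) -> median=21.5

Answer: 6 21.5 20 13 20 21.5 23 21.5 20 21.5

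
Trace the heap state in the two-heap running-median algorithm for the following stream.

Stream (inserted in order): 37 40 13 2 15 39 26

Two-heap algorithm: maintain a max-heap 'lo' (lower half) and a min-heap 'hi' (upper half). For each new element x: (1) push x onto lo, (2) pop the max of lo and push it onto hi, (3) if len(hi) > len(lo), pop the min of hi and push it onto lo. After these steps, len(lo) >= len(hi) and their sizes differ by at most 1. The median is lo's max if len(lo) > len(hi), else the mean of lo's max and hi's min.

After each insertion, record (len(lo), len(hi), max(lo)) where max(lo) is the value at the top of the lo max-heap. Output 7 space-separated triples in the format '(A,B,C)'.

Step 1: insert 37 -> lo=[37] hi=[] -> (len(lo)=1, len(hi)=0, max(lo)=37)
Step 2: insert 40 -> lo=[37] hi=[40] -> (len(lo)=1, len(hi)=1, max(lo)=37)
Step 3: insert 13 -> lo=[13, 37] hi=[40] -> (len(lo)=2, len(hi)=1, max(lo)=37)
Step 4: insert 2 -> lo=[2, 13] hi=[37, 40] -> (len(lo)=2, len(hi)=2, max(lo)=13)
Step 5: insert 15 -> lo=[2, 13, 15] hi=[37, 40] -> (len(lo)=3, len(hi)=2, max(lo)=15)
Step 6: insert 39 -> lo=[2, 13, 15] hi=[37, 39, 40] -> (len(lo)=3, len(hi)=3, max(lo)=15)
Step 7: insert 26 -> lo=[2, 13, 15, 26] hi=[37, 39, 40] -> (len(lo)=4, len(hi)=3, max(lo)=26)

Answer: (1,0,37) (1,1,37) (2,1,37) (2,2,13) (3,2,15) (3,3,15) (4,3,26)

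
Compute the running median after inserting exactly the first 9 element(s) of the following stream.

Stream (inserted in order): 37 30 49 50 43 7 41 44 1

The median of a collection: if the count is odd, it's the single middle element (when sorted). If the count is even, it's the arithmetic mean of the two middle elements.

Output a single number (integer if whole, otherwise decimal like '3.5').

Step 1: insert 37 -> lo=[37] (size 1, max 37) hi=[] (size 0) -> median=37
Step 2: insert 30 -> lo=[30] (size 1, max 30) hi=[37] (size 1, min 37) -> median=33.5
Step 3: insert 49 -> lo=[30, 37] (size 2, max 37) hi=[49] (size 1, min 49) -> median=37
Step 4: insert 50 -> lo=[30, 37] (size 2, max 37) hi=[49, 50] (size 2, min 49) -> median=43
Step 5: insert 43 -> lo=[30, 37, 43] (size 3, max 43) hi=[49, 50] (size 2, min 49) -> median=43
Step 6: insert 7 -> lo=[7, 30, 37] (size 3, max 37) hi=[43, 49, 50] (size 3, min 43) -> median=40
Step 7: insert 41 -> lo=[7, 30, 37, 41] (size 4, max 41) hi=[43, 49, 50] (size 3, min 43) -> median=41
Step 8: insert 44 -> lo=[7, 30, 37, 41] (size 4, max 41) hi=[43, 44, 49, 50] (size 4, min 43) -> median=42
Step 9: insert 1 -> lo=[1, 7, 30, 37, 41] (size 5, max 41) hi=[43, 44, 49, 50] (size 4, min 43) -> median=41

Answer: 41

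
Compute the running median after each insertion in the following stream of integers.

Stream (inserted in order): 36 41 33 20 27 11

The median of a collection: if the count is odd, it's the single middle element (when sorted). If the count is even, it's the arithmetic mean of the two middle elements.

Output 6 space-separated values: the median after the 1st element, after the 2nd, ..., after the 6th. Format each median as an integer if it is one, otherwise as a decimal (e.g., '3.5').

Answer: 36 38.5 36 34.5 33 30

Derivation:
Step 1: insert 36 -> lo=[36] (size 1, max 36) hi=[] (size 0) -> median=36
Step 2: insert 41 -> lo=[36] (size 1, max 36) hi=[41] (size 1, min 41) -> median=38.5
Step 3: insert 33 -> lo=[33, 36] (size 2, max 36) hi=[41] (size 1, min 41) -> median=36
Step 4: insert 20 -> lo=[20, 33] (size 2, max 33) hi=[36, 41] (size 2, min 36) -> median=34.5
Step 5: insert 27 -> lo=[20, 27, 33] (size 3, max 33) hi=[36, 41] (size 2, min 36) -> median=33
Step 6: insert 11 -> lo=[11, 20, 27] (size 3, max 27) hi=[33, 36, 41] (size 3, min 33) -> median=30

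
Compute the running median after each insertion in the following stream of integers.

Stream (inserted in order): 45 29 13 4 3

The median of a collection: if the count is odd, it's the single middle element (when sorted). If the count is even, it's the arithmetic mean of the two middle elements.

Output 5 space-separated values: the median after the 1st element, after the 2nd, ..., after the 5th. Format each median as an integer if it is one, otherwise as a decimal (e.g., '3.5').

Answer: 45 37 29 21 13

Derivation:
Step 1: insert 45 -> lo=[45] (size 1, max 45) hi=[] (size 0) -> median=45
Step 2: insert 29 -> lo=[29] (size 1, max 29) hi=[45] (size 1, min 45) -> median=37
Step 3: insert 13 -> lo=[13, 29] (size 2, max 29) hi=[45] (size 1, min 45) -> median=29
Step 4: insert 4 -> lo=[4, 13] (size 2, max 13) hi=[29, 45] (size 2, min 29) -> median=21
Step 5: insert 3 -> lo=[3, 4, 13] (size 3, max 13) hi=[29, 45] (size 2, min 29) -> median=13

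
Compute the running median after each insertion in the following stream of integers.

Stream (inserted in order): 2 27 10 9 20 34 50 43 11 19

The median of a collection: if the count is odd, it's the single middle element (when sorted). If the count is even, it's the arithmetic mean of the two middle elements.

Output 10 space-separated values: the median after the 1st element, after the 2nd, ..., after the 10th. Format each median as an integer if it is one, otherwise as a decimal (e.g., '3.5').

Answer: 2 14.5 10 9.5 10 15 20 23.5 20 19.5

Derivation:
Step 1: insert 2 -> lo=[2] (size 1, max 2) hi=[] (size 0) -> median=2
Step 2: insert 27 -> lo=[2] (size 1, max 2) hi=[27] (size 1, min 27) -> median=14.5
Step 3: insert 10 -> lo=[2, 10] (size 2, max 10) hi=[27] (size 1, min 27) -> median=10
Step 4: insert 9 -> lo=[2, 9] (size 2, max 9) hi=[10, 27] (size 2, min 10) -> median=9.5
Step 5: insert 20 -> lo=[2, 9, 10] (size 3, max 10) hi=[20, 27] (size 2, min 20) -> median=10
Step 6: insert 34 -> lo=[2, 9, 10] (size 3, max 10) hi=[20, 27, 34] (size 3, min 20) -> median=15
Step 7: insert 50 -> lo=[2, 9, 10, 20] (size 4, max 20) hi=[27, 34, 50] (size 3, min 27) -> median=20
Step 8: insert 43 -> lo=[2, 9, 10, 20] (size 4, max 20) hi=[27, 34, 43, 50] (size 4, min 27) -> median=23.5
Step 9: insert 11 -> lo=[2, 9, 10, 11, 20] (size 5, max 20) hi=[27, 34, 43, 50] (size 4, min 27) -> median=20
Step 10: insert 19 -> lo=[2, 9, 10, 11, 19] (size 5, max 19) hi=[20, 27, 34, 43, 50] (size 5, min 20) -> median=19.5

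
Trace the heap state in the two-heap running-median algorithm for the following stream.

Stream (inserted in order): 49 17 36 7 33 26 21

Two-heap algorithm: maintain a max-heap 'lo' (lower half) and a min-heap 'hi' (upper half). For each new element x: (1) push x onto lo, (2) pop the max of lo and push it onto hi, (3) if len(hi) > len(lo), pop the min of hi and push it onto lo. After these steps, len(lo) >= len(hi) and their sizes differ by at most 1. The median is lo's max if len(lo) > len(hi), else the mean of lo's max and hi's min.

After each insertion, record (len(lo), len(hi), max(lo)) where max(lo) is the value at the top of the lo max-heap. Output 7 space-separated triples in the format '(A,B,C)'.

Answer: (1,0,49) (1,1,17) (2,1,36) (2,2,17) (3,2,33) (3,3,26) (4,3,26)

Derivation:
Step 1: insert 49 -> lo=[49] hi=[] -> (len(lo)=1, len(hi)=0, max(lo)=49)
Step 2: insert 17 -> lo=[17] hi=[49] -> (len(lo)=1, len(hi)=1, max(lo)=17)
Step 3: insert 36 -> lo=[17, 36] hi=[49] -> (len(lo)=2, len(hi)=1, max(lo)=36)
Step 4: insert 7 -> lo=[7, 17] hi=[36, 49] -> (len(lo)=2, len(hi)=2, max(lo)=17)
Step 5: insert 33 -> lo=[7, 17, 33] hi=[36, 49] -> (len(lo)=3, len(hi)=2, max(lo)=33)
Step 6: insert 26 -> lo=[7, 17, 26] hi=[33, 36, 49] -> (len(lo)=3, len(hi)=3, max(lo)=26)
Step 7: insert 21 -> lo=[7, 17, 21, 26] hi=[33, 36, 49] -> (len(lo)=4, len(hi)=3, max(lo)=26)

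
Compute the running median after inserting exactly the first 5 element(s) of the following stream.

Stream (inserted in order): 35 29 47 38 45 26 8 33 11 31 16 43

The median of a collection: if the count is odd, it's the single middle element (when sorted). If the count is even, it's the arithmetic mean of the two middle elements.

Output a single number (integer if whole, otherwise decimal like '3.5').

Answer: 38

Derivation:
Step 1: insert 35 -> lo=[35] (size 1, max 35) hi=[] (size 0) -> median=35
Step 2: insert 29 -> lo=[29] (size 1, max 29) hi=[35] (size 1, min 35) -> median=32
Step 3: insert 47 -> lo=[29, 35] (size 2, max 35) hi=[47] (size 1, min 47) -> median=35
Step 4: insert 38 -> lo=[29, 35] (size 2, max 35) hi=[38, 47] (size 2, min 38) -> median=36.5
Step 5: insert 45 -> lo=[29, 35, 38] (size 3, max 38) hi=[45, 47] (size 2, min 45) -> median=38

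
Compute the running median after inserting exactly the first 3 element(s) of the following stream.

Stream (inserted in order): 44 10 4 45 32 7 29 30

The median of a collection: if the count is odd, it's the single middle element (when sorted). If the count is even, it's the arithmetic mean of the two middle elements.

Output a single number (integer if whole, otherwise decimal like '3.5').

Answer: 10

Derivation:
Step 1: insert 44 -> lo=[44] (size 1, max 44) hi=[] (size 0) -> median=44
Step 2: insert 10 -> lo=[10] (size 1, max 10) hi=[44] (size 1, min 44) -> median=27
Step 3: insert 4 -> lo=[4, 10] (size 2, max 10) hi=[44] (size 1, min 44) -> median=10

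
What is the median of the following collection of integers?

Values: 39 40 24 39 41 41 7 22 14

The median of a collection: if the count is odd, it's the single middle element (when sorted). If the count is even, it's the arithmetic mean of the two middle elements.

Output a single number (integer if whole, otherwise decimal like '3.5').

Step 1: insert 39 -> lo=[39] (size 1, max 39) hi=[] (size 0) -> median=39
Step 2: insert 40 -> lo=[39] (size 1, max 39) hi=[40] (size 1, min 40) -> median=39.5
Step 3: insert 24 -> lo=[24, 39] (size 2, max 39) hi=[40] (size 1, min 40) -> median=39
Step 4: insert 39 -> lo=[24, 39] (size 2, max 39) hi=[39, 40] (size 2, min 39) -> median=39
Step 5: insert 41 -> lo=[24, 39, 39] (size 3, max 39) hi=[40, 41] (size 2, min 40) -> median=39
Step 6: insert 41 -> lo=[24, 39, 39] (size 3, max 39) hi=[40, 41, 41] (size 3, min 40) -> median=39.5
Step 7: insert 7 -> lo=[7, 24, 39, 39] (size 4, max 39) hi=[40, 41, 41] (size 3, min 40) -> median=39
Step 8: insert 22 -> lo=[7, 22, 24, 39] (size 4, max 39) hi=[39, 40, 41, 41] (size 4, min 39) -> median=39
Step 9: insert 14 -> lo=[7, 14, 22, 24, 39] (size 5, max 39) hi=[39, 40, 41, 41] (size 4, min 39) -> median=39

Answer: 39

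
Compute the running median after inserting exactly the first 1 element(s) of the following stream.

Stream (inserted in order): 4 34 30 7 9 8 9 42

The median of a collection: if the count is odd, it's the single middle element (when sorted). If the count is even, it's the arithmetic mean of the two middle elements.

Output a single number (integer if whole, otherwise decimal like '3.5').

Step 1: insert 4 -> lo=[4] (size 1, max 4) hi=[] (size 0) -> median=4

Answer: 4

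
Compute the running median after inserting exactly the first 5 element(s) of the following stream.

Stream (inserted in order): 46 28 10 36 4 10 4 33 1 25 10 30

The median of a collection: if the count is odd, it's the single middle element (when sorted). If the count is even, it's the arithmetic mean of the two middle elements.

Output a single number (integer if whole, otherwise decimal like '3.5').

Step 1: insert 46 -> lo=[46] (size 1, max 46) hi=[] (size 0) -> median=46
Step 2: insert 28 -> lo=[28] (size 1, max 28) hi=[46] (size 1, min 46) -> median=37
Step 3: insert 10 -> lo=[10, 28] (size 2, max 28) hi=[46] (size 1, min 46) -> median=28
Step 4: insert 36 -> lo=[10, 28] (size 2, max 28) hi=[36, 46] (size 2, min 36) -> median=32
Step 5: insert 4 -> lo=[4, 10, 28] (size 3, max 28) hi=[36, 46] (size 2, min 36) -> median=28

Answer: 28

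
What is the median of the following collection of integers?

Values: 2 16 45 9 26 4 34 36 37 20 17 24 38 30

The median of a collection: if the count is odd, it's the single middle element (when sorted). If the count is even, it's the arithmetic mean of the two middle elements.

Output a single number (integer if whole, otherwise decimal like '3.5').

Step 1: insert 2 -> lo=[2] (size 1, max 2) hi=[] (size 0) -> median=2
Step 2: insert 16 -> lo=[2] (size 1, max 2) hi=[16] (size 1, min 16) -> median=9
Step 3: insert 45 -> lo=[2, 16] (size 2, max 16) hi=[45] (size 1, min 45) -> median=16
Step 4: insert 9 -> lo=[2, 9] (size 2, max 9) hi=[16, 45] (size 2, min 16) -> median=12.5
Step 5: insert 26 -> lo=[2, 9, 16] (size 3, max 16) hi=[26, 45] (size 2, min 26) -> median=16
Step 6: insert 4 -> lo=[2, 4, 9] (size 3, max 9) hi=[16, 26, 45] (size 3, min 16) -> median=12.5
Step 7: insert 34 -> lo=[2, 4, 9, 16] (size 4, max 16) hi=[26, 34, 45] (size 3, min 26) -> median=16
Step 8: insert 36 -> lo=[2, 4, 9, 16] (size 4, max 16) hi=[26, 34, 36, 45] (size 4, min 26) -> median=21
Step 9: insert 37 -> lo=[2, 4, 9, 16, 26] (size 5, max 26) hi=[34, 36, 37, 45] (size 4, min 34) -> median=26
Step 10: insert 20 -> lo=[2, 4, 9, 16, 20] (size 5, max 20) hi=[26, 34, 36, 37, 45] (size 5, min 26) -> median=23
Step 11: insert 17 -> lo=[2, 4, 9, 16, 17, 20] (size 6, max 20) hi=[26, 34, 36, 37, 45] (size 5, min 26) -> median=20
Step 12: insert 24 -> lo=[2, 4, 9, 16, 17, 20] (size 6, max 20) hi=[24, 26, 34, 36, 37, 45] (size 6, min 24) -> median=22
Step 13: insert 38 -> lo=[2, 4, 9, 16, 17, 20, 24] (size 7, max 24) hi=[26, 34, 36, 37, 38, 45] (size 6, min 26) -> median=24
Step 14: insert 30 -> lo=[2, 4, 9, 16, 17, 20, 24] (size 7, max 24) hi=[26, 30, 34, 36, 37, 38, 45] (size 7, min 26) -> median=25

Answer: 25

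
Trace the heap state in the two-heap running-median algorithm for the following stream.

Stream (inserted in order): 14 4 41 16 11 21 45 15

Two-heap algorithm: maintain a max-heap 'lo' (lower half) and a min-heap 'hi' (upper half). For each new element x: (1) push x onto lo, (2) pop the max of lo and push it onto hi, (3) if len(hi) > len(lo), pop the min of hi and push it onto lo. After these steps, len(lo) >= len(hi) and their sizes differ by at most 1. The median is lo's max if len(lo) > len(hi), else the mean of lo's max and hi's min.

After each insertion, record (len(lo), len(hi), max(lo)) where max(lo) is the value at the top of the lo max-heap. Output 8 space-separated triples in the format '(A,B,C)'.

Step 1: insert 14 -> lo=[14] hi=[] -> (len(lo)=1, len(hi)=0, max(lo)=14)
Step 2: insert 4 -> lo=[4] hi=[14] -> (len(lo)=1, len(hi)=1, max(lo)=4)
Step 3: insert 41 -> lo=[4, 14] hi=[41] -> (len(lo)=2, len(hi)=1, max(lo)=14)
Step 4: insert 16 -> lo=[4, 14] hi=[16, 41] -> (len(lo)=2, len(hi)=2, max(lo)=14)
Step 5: insert 11 -> lo=[4, 11, 14] hi=[16, 41] -> (len(lo)=3, len(hi)=2, max(lo)=14)
Step 6: insert 21 -> lo=[4, 11, 14] hi=[16, 21, 41] -> (len(lo)=3, len(hi)=3, max(lo)=14)
Step 7: insert 45 -> lo=[4, 11, 14, 16] hi=[21, 41, 45] -> (len(lo)=4, len(hi)=3, max(lo)=16)
Step 8: insert 15 -> lo=[4, 11, 14, 15] hi=[16, 21, 41, 45] -> (len(lo)=4, len(hi)=4, max(lo)=15)

Answer: (1,0,14) (1,1,4) (2,1,14) (2,2,14) (3,2,14) (3,3,14) (4,3,16) (4,4,15)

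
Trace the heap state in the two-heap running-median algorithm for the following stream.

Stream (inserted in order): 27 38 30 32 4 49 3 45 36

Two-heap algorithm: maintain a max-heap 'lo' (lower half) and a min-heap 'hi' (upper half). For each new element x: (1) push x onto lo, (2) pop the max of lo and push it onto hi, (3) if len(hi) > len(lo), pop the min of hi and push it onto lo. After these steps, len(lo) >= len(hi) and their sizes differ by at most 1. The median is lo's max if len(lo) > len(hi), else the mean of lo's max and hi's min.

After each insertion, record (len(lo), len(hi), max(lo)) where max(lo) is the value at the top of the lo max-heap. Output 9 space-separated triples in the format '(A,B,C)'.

Answer: (1,0,27) (1,1,27) (2,1,30) (2,2,30) (3,2,30) (3,3,30) (4,3,30) (4,4,30) (5,4,32)

Derivation:
Step 1: insert 27 -> lo=[27] hi=[] -> (len(lo)=1, len(hi)=0, max(lo)=27)
Step 2: insert 38 -> lo=[27] hi=[38] -> (len(lo)=1, len(hi)=1, max(lo)=27)
Step 3: insert 30 -> lo=[27, 30] hi=[38] -> (len(lo)=2, len(hi)=1, max(lo)=30)
Step 4: insert 32 -> lo=[27, 30] hi=[32, 38] -> (len(lo)=2, len(hi)=2, max(lo)=30)
Step 5: insert 4 -> lo=[4, 27, 30] hi=[32, 38] -> (len(lo)=3, len(hi)=2, max(lo)=30)
Step 6: insert 49 -> lo=[4, 27, 30] hi=[32, 38, 49] -> (len(lo)=3, len(hi)=3, max(lo)=30)
Step 7: insert 3 -> lo=[3, 4, 27, 30] hi=[32, 38, 49] -> (len(lo)=4, len(hi)=3, max(lo)=30)
Step 8: insert 45 -> lo=[3, 4, 27, 30] hi=[32, 38, 45, 49] -> (len(lo)=4, len(hi)=4, max(lo)=30)
Step 9: insert 36 -> lo=[3, 4, 27, 30, 32] hi=[36, 38, 45, 49] -> (len(lo)=5, len(hi)=4, max(lo)=32)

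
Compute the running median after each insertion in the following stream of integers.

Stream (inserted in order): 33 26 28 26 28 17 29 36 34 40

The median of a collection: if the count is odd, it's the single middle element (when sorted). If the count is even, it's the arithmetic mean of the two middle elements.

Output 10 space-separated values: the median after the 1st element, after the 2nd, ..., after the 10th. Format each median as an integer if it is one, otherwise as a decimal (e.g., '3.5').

Answer: 33 29.5 28 27 28 27 28 28 28 28.5

Derivation:
Step 1: insert 33 -> lo=[33] (size 1, max 33) hi=[] (size 0) -> median=33
Step 2: insert 26 -> lo=[26] (size 1, max 26) hi=[33] (size 1, min 33) -> median=29.5
Step 3: insert 28 -> lo=[26, 28] (size 2, max 28) hi=[33] (size 1, min 33) -> median=28
Step 4: insert 26 -> lo=[26, 26] (size 2, max 26) hi=[28, 33] (size 2, min 28) -> median=27
Step 5: insert 28 -> lo=[26, 26, 28] (size 3, max 28) hi=[28, 33] (size 2, min 28) -> median=28
Step 6: insert 17 -> lo=[17, 26, 26] (size 3, max 26) hi=[28, 28, 33] (size 3, min 28) -> median=27
Step 7: insert 29 -> lo=[17, 26, 26, 28] (size 4, max 28) hi=[28, 29, 33] (size 3, min 28) -> median=28
Step 8: insert 36 -> lo=[17, 26, 26, 28] (size 4, max 28) hi=[28, 29, 33, 36] (size 4, min 28) -> median=28
Step 9: insert 34 -> lo=[17, 26, 26, 28, 28] (size 5, max 28) hi=[29, 33, 34, 36] (size 4, min 29) -> median=28
Step 10: insert 40 -> lo=[17, 26, 26, 28, 28] (size 5, max 28) hi=[29, 33, 34, 36, 40] (size 5, min 29) -> median=28.5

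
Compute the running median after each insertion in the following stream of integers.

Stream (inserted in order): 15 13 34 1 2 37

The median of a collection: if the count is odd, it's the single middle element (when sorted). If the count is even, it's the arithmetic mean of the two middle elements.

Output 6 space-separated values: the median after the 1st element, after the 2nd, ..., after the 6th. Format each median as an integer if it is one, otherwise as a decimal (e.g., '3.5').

Answer: 15 14 15 14 13 14

Derivation:
Step 1: insert 15 -> lo=[15] (size 1, max 15) hi=[] (size 0) -> median=15
Step 2: insert 13 -> lo=[13] (size 1, max 13) hi=[15] (size 1, min 15) -> median=14
Step 3: insert 34 -> lo=[13, 15] (size 2, max 15) hi=[34] (size 1, min 34) -> median=15
Step 4: insert 1 -> lo=[1, 13] (size 2, max 13) hi=[15, 34] (size 2, min 15) -> median=14
Step 5: insert 2 -> lo=[1, 2, 13] (size 3, max 13) hi=[15, 34] (size 2, min 15) -> median=13
Step 6: insert 37 -> lo=[1, 2, 13] (size 3, max 13) hi=[15, 34, 37] (size 3, min 15) -> median=14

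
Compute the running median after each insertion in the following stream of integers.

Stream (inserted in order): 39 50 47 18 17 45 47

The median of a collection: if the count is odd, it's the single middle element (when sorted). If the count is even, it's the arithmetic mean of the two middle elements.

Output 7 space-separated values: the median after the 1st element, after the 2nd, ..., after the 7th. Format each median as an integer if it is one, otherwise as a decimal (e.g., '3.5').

Answer: 39 44.5 47 43 39 42 45

Derivation:
Step 1: insert 39 -> lo=[39] (size 1, max 39) hi=[] (size 0) -> median=39
Step 2: insert 50 -> lo=[39] (size 1, max 39) hi=[50] (size 1, min 50) -> median=44.5
Step 3: insert 47 -> lo=[39, 47] (size 2, max 47) hi=[50] (size 1, min 50) -> median=47
Step 4: insert 18 -> lo=[18, 39] (size 2, max 39) hi=[47, 50] (size 2, min 47) -> median=43
Step 5: insert 17 -> lo=[17, 18, 39] (size 3, max 39) hi=[47, 50] (size 2, min 47) -> median=39
Step 6: insert 45 -> lo=[17, 18, 39] (size 3, max 39) hi=[45, 47, 50] (size 3, min 45) -> median=42
Step 7: insert 47 -> lo=[17, 18, 39, 45] (size 4, max 45) hi=[47, 47, 50] (size 3, min 47) -> median=45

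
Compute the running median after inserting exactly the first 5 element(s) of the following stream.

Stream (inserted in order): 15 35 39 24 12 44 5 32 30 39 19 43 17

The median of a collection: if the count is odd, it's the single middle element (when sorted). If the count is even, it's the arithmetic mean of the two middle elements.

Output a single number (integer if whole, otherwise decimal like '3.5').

Step 1: insert 15 -> lo=[15] (size 1, max 15) hi=[] (size 0) -> median=15
Step 2: insert 35 -> lo=[15] (size 1, max 15) hi=[35] (size 1, min 35) -> median=25
Step 3: insert 39 -> lo=[15, 35] (size 2, max 35) hi=[39] (size 1, min 39) -> median=35
Step 4: insert 24 -> lo=[15, 24] (size 2, max 24) hi=[35, 39] (size 2, min 35) -> median=29.5
Step 5: insert 12 -> lo=[12, 15, 24] (size 3, max 24) hi=[35, 39] (size 2, min 35) -> median=24

Answer: 24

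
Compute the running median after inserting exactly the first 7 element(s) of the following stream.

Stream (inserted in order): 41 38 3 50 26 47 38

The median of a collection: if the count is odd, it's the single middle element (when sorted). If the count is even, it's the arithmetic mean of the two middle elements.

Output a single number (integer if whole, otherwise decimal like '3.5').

Answer: 38

Derivation:
Step 1: insert 41 -> lo=[41] (size 1, max 41) hi=[] (size 0) -> median=41
Step 2: insert 38 -> lo=[38] (size 1, max 38) hi=[41] (size 1, min 41) -> median=39.5
Step 3: insert 3 -> lo=[3, 38] (size 2, max 38) hi=[41] (size 1, min 41) -> median=38
Step 4: insert 50 -> lo=[3, 38] (size 2, max 38) hi=[41, 50] (size 2, min 41) -> median=39.5
Step 5: insert 26 -> lo=[3, 26, 38] (size 3, max 38) hi=[41, 50] (size 2, min 41) -> median=38
Step 6: insert 47 -> lo=[3, 26, 38] (size 3, max 38) hi=[41, 47, 50] (size 3, min 41) -> median=39.5
Step 7: insert 38 -> lo=[3, 26, 38, 38] (size 4, max 38) hi=[41, 47, 50] (size 3, min 41) -> median=38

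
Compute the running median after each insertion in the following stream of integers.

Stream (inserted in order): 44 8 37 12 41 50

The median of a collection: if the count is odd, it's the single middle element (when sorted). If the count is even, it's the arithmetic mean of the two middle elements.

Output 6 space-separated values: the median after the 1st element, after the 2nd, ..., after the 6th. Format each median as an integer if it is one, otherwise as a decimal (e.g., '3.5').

Answer: 44 26 37 24.5 37 39

Derivation:
Step 1: insert 44 -> lo=[44] (size 1, max 44) hi=[] (size 0) -> median=44
Step 2: insert 8 -> lo=[8] (size 1, max 8) hi=[44] (size 1, min 44) -> median=26
Step 3: insert 37 -> lo=[8, 37] (size 2, max 37) hi=[44] (size 1, min 44) -> median=37
Step 4: insert 12 -> lo=[8, 12] (size 2, max 12) hi=[37, 44] (size 2, min 37) -> median=24.5
Step 5: insert 41 -> lo=[8, 12, 37] (size 3, max 37) hi=[41, 44] (size 2, min 41) -> median=37
Step 6: insert 50 -> lo=[8, 12, 37] (size 3, max 37) hi=[41, 44, 50] (size 3, min 41) -> median=39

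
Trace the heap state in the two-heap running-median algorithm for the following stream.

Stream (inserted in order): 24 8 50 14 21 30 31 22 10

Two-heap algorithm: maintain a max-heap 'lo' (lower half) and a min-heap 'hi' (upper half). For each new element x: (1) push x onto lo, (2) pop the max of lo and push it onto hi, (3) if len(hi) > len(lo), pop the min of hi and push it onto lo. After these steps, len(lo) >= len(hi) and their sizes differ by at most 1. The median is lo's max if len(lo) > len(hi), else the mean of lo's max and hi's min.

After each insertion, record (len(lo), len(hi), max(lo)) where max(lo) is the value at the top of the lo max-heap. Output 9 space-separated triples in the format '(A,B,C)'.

Answer: (1,0,24) (1,1,8) (2,1,24) (2,2,14) (3,2,21) (3,3,21) (4,3,24) (4,4,22) (5,4,22)

Derivation:
Step 1: insert 24 -> lo=[24] hi=[] -> (len(lo)=1, len(hi)=0, max(lo)=24)
Step 2: insert 8 -> lo=[8] hi=[24] -> (len(lo)=1, len(hi)=1, max(lo)=8)
Step 3: insert 50 -> lo=[8, 24] hi=[50] -> (len(lo)=2, len(hi)=1, max(lo)=24)
Step 4: insert 14 -> lo=[8, 14] hi=[24, 50] -> (len(lo)=2, len(hi)=2, max(lo)=14)
Step 5: insert 21 -> lo=[8, 14, 21] hi=[24, 50] -> (len(lo)=3, len(hi)=2, max(lo)=21)
Step 6: insert 30 -> lo=[8, 14, 21] hi=[24, 30, 50] -> (len(lo)=3, len(hi)=3, max(lo)=21)
Step 7: insert 31 -> lo=[8, 14, 21, 24] hi=[30, 31, 50] -> (len(lo)=4, len(hi)=3, max(lo)=24)
Step 8: insert 22 -> lo=[8, 14, 21, 22] hi=[24, 30, 31, 50] -> (len(lo)=4, len(hi)=4, max(lo)=22)
Step 9: insert 10 -> lo=[8, 10, 14, 21, 22] hi=[24, 30, 31, 50] -> (len(lo)=5, len(hi)=4, max(lo)=22)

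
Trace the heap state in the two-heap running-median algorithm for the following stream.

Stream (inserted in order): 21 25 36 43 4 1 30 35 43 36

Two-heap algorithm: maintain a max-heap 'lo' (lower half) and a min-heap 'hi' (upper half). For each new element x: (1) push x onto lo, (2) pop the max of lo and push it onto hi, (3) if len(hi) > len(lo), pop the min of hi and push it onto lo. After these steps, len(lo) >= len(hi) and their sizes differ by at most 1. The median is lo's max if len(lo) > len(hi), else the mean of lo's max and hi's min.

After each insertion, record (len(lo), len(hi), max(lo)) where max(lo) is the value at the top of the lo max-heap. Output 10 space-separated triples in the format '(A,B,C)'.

Answer: (1,0,21) (1,1,21) (2,1,25) (2,2,25) (3,2,25) (3,3,21) (4,3,25) (4,4,25) (5,4,30) (5,5,30)

Derivation:
Step 1: insert 21 -> lo=[21] hi=[] -> (len(lo)=1, len(hi)=0, max(lo)=21)
Step 2: insert 25 -> lo=[21] hi=[25] -> (len(lo)=1, len(hi)=1, max(lo)=21)
Step 3: insert 36 -> lo=[21, 25] hi=[36] -> (len(lo)=2, len(hi)=1, max(lo)=25)
Step 4: insert 43 -> lo=[21, 25] hi=[36, 43] -> (len(lo)=2, len(hi)=2, max(lo)=25)
Step 5: insert 4 -> lo=[4, 21, 25] hi=[36, 43] -> (len(lo)=3, len(hi)=2, max(lo)=25)
Step 6: insert 1 -> lo=[1, 4, 21] hi=[25, 36, 43] -> (len(lo)=3, len(hi)=3, max(lo)=21)
Step 7: insert 30 -> lo=[1, 4, 21, 25] hi=[30, 36, 43] -> (len(lo)=4, len(hi)=3, max(lo)=25)
Step 8: insert 35 -> lo=[1, 4, 21, 25] hi=[30, 35, 36, 43] -> (len(lo)=4, len(hi)=4, max(lo)=25)
Step 9: insert 43 -> lo=[1, 4, 21, 25, 30] hi=[35, 36, 43, 43] -> (len(lo)=5, len(hi)=4, max(lo)=30)
Step 10: insert 36 -> lo=[1, 4, 21, 25, 30] hi=[35, 36, 36, 43, 43] -> (len(lo)=5, len(hi)=5, max(lo)=30)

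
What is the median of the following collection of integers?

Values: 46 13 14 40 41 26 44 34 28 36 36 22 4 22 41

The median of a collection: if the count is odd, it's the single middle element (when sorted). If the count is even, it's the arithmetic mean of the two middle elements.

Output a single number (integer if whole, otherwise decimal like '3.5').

Step 1: insert 46 -> lo=[46] (size 1, max 46) hi=[] (size 0) -> median=46
Step 2: insert 13 -> lo=[13] (size 1, max 13) hi=[46] (size 1, min 46) -> median=29.5
Step 3: insert 14 -> lo=[13, 14] (size 2, max 14) hi=[46] (size 1, min 46) -> median=14
Step 4: insert 40 -> lo=[13, 14] (size 2, max 14) hi=[40, 46] (size 2, min 40) -> median=27
Step 5: insert 41 -> lo=[13, 14, 40] (size 3, max 40) hi=[41, 46] (size 2, min 41) -> median=40
Step 6: insert 26 -> lo=[13, 14, 26] (size 3, max 26) hi=[40, 41, 46] (size 3, min 40) -> median=33
Step 7: insert 44 -> lo=[13, 14, 26, 40] (size 4, max 40) hi=[41, 44, 46] (size 3, min 41) -> median=40
Step 8: insert 34 -> lo=[13, 14, 26, 34] (size 4, max 34) hi=[40, 41, 44, 46] (size 4, min 40) -> median=37
Step 9: insert 28 -> lo=[13, 14, 26, 28, 34] (size 5, max 34) hi=[40, 41, 44, 46] (size 4, min 40) -> median=34
Step 10: insert 36 -> lo=[13, 14, 26, 28, 34] (size 5, max 34) hi=[36, 40, 41, 44, 46] (size 5, min 36) -> median=35
Step 11: insert 36 -> lo=[13, 14, 26, 28, 34, 36] (size 6, max 36) hi=[36, 40, 41, 44, 46] (size 5, min 36) -> median=36
Step 12: insert 22 -> lo=[13, 14, 22, 26, 28, 34] (size 6, max 34) hi=[36, 36, 40, 41, 44, 46] (size 6, min 36) -> median=35
Step 13: insert 4 -> lo=[4, 13, 14, 22, 26, 28, 34] (size 7, max 34) hi=[36, 36, 40, 41, 44, 46] (size 6, min 36) -> median=34
Step 14: insert 22 -> lo=[4, 13, 14, 22, 22, 26, 28] (size 7, max 28) hi=[34, 36, 36, 40, 41, 44, 46] (size 7, min 34) -> median=31
Step 15: insert 41 -> lo=[4, 13, 14, 22, 22, 26, 28, 34] (size 8, max 34) hi=[36, 36, 40, 41, 41, 44, 46] (size 7, min 36) -> median=34

Answer: 34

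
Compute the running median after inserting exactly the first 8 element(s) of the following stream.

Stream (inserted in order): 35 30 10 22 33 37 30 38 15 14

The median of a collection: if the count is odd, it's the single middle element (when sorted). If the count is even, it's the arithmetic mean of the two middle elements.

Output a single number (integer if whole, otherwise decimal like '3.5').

Step 1: insert 35 -> lo=[35] (size 1, max 35) hi=[] (size 0) -> median=35
Step 2: insert 30 -> lo=[30] (size 1, max 30) hi=[35] (size 1, min 35) -> median=32.5
Step 3: insert 10 -> lo=[10, 30] (size 2, max 30) hi=[35] (size 1, min 35) -> median=30
Step 4: insert 22 -> lo=[10, 22] (size 2, max 22) hi=[30, 35] (size 2, min 30) -> median=26
Step 5: insert 33 -> lo=[10, 22, 30] (size 3, max 30) hi=[33, 35] (size 2, min 33) -> median=30
Step 6: insert 37 -> lo=[10, 22, 30] (size 3, max 30) hi=[33, 35, 37] (size 3, min 33) -> median=31.5
Step 7: insert 30 -> lo=[10, 22, 30, 30] (size 4, max 30) hi=[33, 35, 37] (size 3, min 33) -> median=30
Step 8: insert 38 -> lo=[10, 22, 30, 30] (size 4, max 30) hi=[33, 35, 37, 38] (size 4, min 33) -> median=31.5

Answer: 31.5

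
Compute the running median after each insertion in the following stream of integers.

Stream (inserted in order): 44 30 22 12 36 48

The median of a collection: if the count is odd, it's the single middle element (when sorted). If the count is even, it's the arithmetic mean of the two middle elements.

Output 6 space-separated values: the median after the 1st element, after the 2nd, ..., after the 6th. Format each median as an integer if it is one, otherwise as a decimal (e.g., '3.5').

Answer: 44 37 30 26 30 33

Derivation:
Step 1: insert 44 -> lo=[44] (size 1, max 44) hi=[] (size 0) -> median=44
Step 2: insert 30 -> lo=[30] (size 1, max 30) hi=[44] (size 1, min 44) -> median=37
Step 3: insert 22 -> lo=[22, 30] (size 2, max 30) hi=[44] (size 1, min 44) -> median=30
Step 4: insert 12 -> lo=[12, 22] (size 2, max 22) hi=[30, 44] (size 2, min 30) -> median=26
Step 5: insert 36 -> lo=[12, 22, 30] (size 3, max 30) hi=[36, 44] (size 2, min 36) -> median=30
Step 6: insert 48 -> lo=[12, 22, 30] (size 3, max 30) hi=[36, 44, 48] (size 3, min 36) -> median=33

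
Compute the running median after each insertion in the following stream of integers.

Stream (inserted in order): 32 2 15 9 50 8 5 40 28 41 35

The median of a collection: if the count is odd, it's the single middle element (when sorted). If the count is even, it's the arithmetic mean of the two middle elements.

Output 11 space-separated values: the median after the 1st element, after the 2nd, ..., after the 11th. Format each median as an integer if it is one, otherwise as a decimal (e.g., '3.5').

Answer: 32 17 15 12 15 12 9 12 15 21.5 28

Derivation:
Step 1: insert 32 -> lo=[32] (size 1, max 32) hi=[] (size 0) -> median=32
Step 2: insert 2 -> lo=[2] (size 1, max 2) hi=[32] (size 1, min 32) -> median=17
Step 3: insert 15 -> lo=[2, 15] (size 2, max 15) hi=[32] (size 1, min 32) -> median=15
Step 4: insert 9 -> lo=[2, 9] (size 2, max 9) hi=[15, 32] (size 2, min 15) -> median=12
Step 5: insert 50 -> lo=[2, 9, 15] (size 3, max 15) hi=[32, 50] (size 2, min 32) -> median=15
Step 6: insert 8 -> lo=[2, 8, 9] (size 3, max 9) hi=[15, 32, 50] (size 3, min 15) -> median=12
Step 7: insert 5 -> lo=[2, 5, 8, 9] (size 4, max 9) hi=[15, 32, 50] (size 3, min 15) -> median=9
Step 8: insert 40 -> lo=[2, 5, 8, 9] (size 4, max 9) hi=[15, 32, 40, 50] (size 4, min 15) -> median=12
Step 9: insert 28 -> lo=[2, 5, 8, 9, 15] (size 5, max 15) hi=[28, 32, 40, 50] (size 4, min 28) -> median=15
Step 10: insert 41 -> lo=[2, 5, 8, 9, 15] (size 5, max 15) hi=[28, 32, 40, 41, 50] (size 5, min 28) -> median=21.5
Step 11: insert 35 -> lo=[2, 5, 8, 9, 15, 28] (size 6, max 28) hi=[32, 35, 40, 41, 50] (size 5, min 32) -> median=28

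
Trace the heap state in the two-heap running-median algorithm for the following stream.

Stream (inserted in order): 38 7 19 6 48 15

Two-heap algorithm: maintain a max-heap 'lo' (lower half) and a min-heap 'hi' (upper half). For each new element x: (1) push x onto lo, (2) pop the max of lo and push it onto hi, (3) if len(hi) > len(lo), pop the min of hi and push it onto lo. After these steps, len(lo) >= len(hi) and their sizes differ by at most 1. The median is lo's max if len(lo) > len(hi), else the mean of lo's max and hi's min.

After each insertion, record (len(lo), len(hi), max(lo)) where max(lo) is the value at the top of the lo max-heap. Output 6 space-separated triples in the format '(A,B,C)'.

Answer: (1,0,38) (1,1,7) (2,1,19) (2,2,7) (3,2,19) (3,3,15)

Derivation:
Step 1: insert 38 -> lo=[38] hi=[] -> (len(lo)=1, len(hi)=0, max(lo)=38)
Step 2: insert 7 -> lo=[7] hi=[38] -> (len(lo)=1, len(hi)=1, max(lo)=7)
Step 3: insert 19 -> lo=[7, 19] hi=[38] -> (len(lo)=2, len(hi)=1, max(lo)=19)
Step 4: insert 6 -> lo=[6, 7] hi=[19, 38] -> (len(lo)=2, len(hi)=2, max(lo)=7)
Step 5: insert 48 -> lo=[6, 7, 19] hi=[38, 48] -> (len(lo)=3, len(hi)=2, max(lo)=19)
Step 6: insert 15 -> lo=[6, 7, 15] hi=[19, 38, 48] -> (len(lo)=3, len(hi)=3, max(lo)=15)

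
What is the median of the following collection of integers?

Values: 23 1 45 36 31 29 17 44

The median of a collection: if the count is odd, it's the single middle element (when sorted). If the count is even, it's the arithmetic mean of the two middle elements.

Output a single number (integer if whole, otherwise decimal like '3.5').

Answer: 30

Derivation:
Step 1: insert 23 -> lo=[23] (size 1, max 23) hi=[] (size 0) -> median=23
Step 2: insert 1 -> lo=[1] (size 1, max 1) hi=[23] (size 1, min 23) -> median=12
Step 3: insert 45 -> lo=[1, 23] (size 2, max 23) hi=[45] (size 1, min 45) -> median=23
Step 4: insert 36 -> lo=[1, 23] (size 2, max 23) hi=[36, 45] (size 2, min 36) -> median=29.5
Step 5: insert 31 -> lo=[1, 23, 31] (size 3, max 31) hi=[36, 45] (size 2, min 36) -> median=31
Step 6: insert 29 -> lo=[1, 23, 29] (size 3, max 29) hi=[31, 36, 45] (size 3, min 31) -> median=30
Step 7: insert 17 -> lo=[1, 17, 23, 29] (size 4, max 29) hi=[31, 36, 45] (size 3, min 31) -> median=29
Step 8: insert 44 -> lo=[1, 17, 23, 29] (size 4, max 29) hi=[31, 36, 44, 45] (size 4, min 31) -> median=30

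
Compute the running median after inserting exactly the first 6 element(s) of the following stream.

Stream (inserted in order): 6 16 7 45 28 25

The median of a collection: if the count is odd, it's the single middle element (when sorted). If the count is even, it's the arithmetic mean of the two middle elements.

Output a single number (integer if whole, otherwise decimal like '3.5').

Step 1: insert 6 -> lo=[6] (size 1, max 6) hi=[] (size 0) -> median=6
Step 2: insert 16 -> lo=[6] (size 1, max 6) hi=[16] (size 1, min 16) -> median=11
Step 3: insert 7 -> lo=[6, 7] (size 2, max 7) hi=[16] (size 1, min 16) -> median=7
Step 4: insert 45 -> lo=[6, 7] (size 2, max 7) hi=[16, 45] (size 2, min 16) -> median=11.5
Step 5: insert 28 -> lo=[6, 7, 16] (size 3, max 16) hi=[28, 45] (size 2, min 28) -> median=16
Step 6: insert 25 -> lo=[6, 7, 16] (size 3, max 16) hi=[25, 28, 45] (size 3, min 25) -> median=20.5

Answer: 20.5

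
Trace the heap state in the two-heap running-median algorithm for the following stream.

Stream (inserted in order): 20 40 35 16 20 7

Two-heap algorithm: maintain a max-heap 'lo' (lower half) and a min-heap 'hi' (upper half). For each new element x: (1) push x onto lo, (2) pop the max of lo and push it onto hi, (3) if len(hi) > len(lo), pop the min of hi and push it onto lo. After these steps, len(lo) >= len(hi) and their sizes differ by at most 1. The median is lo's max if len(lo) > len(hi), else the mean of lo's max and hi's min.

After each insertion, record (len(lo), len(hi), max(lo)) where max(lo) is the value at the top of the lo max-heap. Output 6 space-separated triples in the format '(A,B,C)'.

Answer: (1,0,20) (1,1,20) (2,1,35) (2,2,20) (3,2,20) (3,3,20)

Derivation:
Step 1: insert 20 -> lo=[20] hi=[] -> (len(lo)=1, len(hi)=0, max(lo)=20)
Step 2: insert 40 -> lo=[20] hi=[40] -> (len(lo)=1, len(hi)=1, max(lo)=20)
Step 3: insert 35 -> lo=[20, 35] hi=[40] -> (len(lo)=2, len(hi)=1, max(lo)=35)
Step 4: insert 16 -> lo=[16, 20] hi=[35, 40] -> (len(lo)=2, len(hi)=2, max(lo)=20)
Step 5: insert 20 -> lo=[16, 20, 20] hi=[35, 40] -> (len(lo)=3, len(hi)=2, max(lo)=20)
Step 6: insert 7 -> lo=[7, 16, 20] hi=[20, 35, 40] -> (len(lo)=3, len(hi)=3, max(lo)=20)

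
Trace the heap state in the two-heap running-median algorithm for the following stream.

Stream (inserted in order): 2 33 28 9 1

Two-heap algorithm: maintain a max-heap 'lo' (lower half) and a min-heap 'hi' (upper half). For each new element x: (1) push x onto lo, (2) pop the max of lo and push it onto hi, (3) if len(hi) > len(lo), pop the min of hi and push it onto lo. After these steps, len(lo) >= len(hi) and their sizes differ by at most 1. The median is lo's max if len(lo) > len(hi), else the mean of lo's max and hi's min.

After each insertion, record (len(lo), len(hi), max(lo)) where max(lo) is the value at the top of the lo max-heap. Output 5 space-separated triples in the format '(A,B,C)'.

Step 1: insert 2 -> lo=[2] hi=[] -> (len(lo)=1, len(hi)=0, max(lo)=2)
Step 2: insert 33 -> lo=[2] hi=[33] -> (len(lo)=1, len(hi)=1, max(lo)=2)
Step 3: insert 28 -> lo=[2, 28] hi=[33] -> (len(lo)=2, len(hi)=1, max(lo)=28)
Step 4: insert 9 -> lo=[2, 9] hi=[28, 33] -> (len(lo)=2, len(hi)=2, max(lo)=9)
Step 5: insert 1 -> lo=[1, 2, 9] hi=[28, 33] -> (len(lo)=3, len(hi)=2, max(lo)=9)

Answer: (1,0,2) (1,1,2) (2,1,28) (2,2,9) (3,2,9)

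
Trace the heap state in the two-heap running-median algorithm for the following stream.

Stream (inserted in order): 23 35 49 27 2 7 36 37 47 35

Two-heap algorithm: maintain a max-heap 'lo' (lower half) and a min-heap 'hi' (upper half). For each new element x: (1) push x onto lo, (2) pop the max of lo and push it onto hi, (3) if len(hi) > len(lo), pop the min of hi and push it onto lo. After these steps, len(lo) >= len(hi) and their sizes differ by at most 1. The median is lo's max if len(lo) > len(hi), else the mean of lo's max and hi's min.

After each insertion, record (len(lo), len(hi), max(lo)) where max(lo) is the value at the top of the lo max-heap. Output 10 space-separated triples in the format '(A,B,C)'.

Answer: (1,0,23) (1,1,23) (2,1,35) (2,2,27) (3,2,27) (3,3,23) (4,3,27) (4,4,27) (5,4,35) (5,5,35)

Derivation:
Step 1: insert 23 -> lo=[23] hi=[] -> (len(lo)=1, len(hi)=0, max(lo)=23)
Step 2: insert 35 -> lo=[23] hi=[35] -> (len(lo)=1, len(hi)=1, max(lo)=23)
Step 3: insert 49 -> lo=[23, 35] hi=[49] -> (len(lo)=2, len(hi)=1, max(lo)=35)
Step 4: insert 27 -> lo=[23, 27] hi=[35, 49] -> (len(lo)=2, len(hi)=2, max(lo)=27)
Step 5: insert 2 -> lo=[2, 23, 27] hi=[35, 49] -> (len(lo)=3, len(hi)=2, max(lo)=27)
Step 6: insert 7 -> lo=[2, 7, 23] hi=[27, 35, 49] -> (len(lo)=3, len(hi)=3, max(lo)=23)
Step 7: insert 36 -> lo=[2, 7, 23, 27] hi=[35, 36, 49] -> (len(lo)=4, len(hi)=3, max(lo)=27)
Step 8: insert 37 -> lo=[2, 7, 23, 27] hi=[35, 36, 37, 49] -> (len(lo)=4, len(hi)=4, max(lo)=27)
Step 9: insert 47 -> lo=[2, 7, 23, 27, 35] hi=[36, 37, 47, 49] -> (len(lo)=5, len(hi)=4, max(lo)=35)
Step 10: insert 35 -> lo=[2, 7, 23, 27, 35] hi=[35, 36, 37, 47, 49] -> (len(lo)=5, len(hi)=5, max(lo)=35)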